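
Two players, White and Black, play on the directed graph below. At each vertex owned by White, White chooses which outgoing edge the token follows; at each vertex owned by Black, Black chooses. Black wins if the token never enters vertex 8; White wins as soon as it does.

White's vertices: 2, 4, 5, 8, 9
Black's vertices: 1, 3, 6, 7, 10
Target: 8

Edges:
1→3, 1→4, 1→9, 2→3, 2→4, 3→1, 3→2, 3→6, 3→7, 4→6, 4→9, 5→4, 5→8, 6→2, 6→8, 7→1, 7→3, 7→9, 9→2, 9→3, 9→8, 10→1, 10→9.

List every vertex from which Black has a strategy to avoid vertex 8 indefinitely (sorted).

A0 = {8}
A1: add {5, 9} — 5 (White) has 5→8; 9 (White) has 9→8.
A2: add {4} — 4 (White) has 4→9.
A3: add {2} — 2 (White) has 2→4.
A4: add {6} — 6 (Black): all of {2, 8} already in.
A5 = A4; e.g. 1 (Black) can still go to 3. Fixed point.
White's attractor = {2, 4, 5, 6, 8, 9}; Black avoids the target exactly from the complement.

1, 3, 7, 10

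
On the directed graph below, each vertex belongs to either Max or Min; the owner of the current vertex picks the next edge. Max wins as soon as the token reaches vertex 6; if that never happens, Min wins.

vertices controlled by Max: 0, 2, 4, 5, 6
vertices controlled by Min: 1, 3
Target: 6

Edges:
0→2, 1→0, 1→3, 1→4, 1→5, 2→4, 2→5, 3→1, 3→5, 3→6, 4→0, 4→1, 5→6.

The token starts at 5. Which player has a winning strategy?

A0 = {6}
A1: add {5} — 5 (Max) has 5→6.
5 ∈ A1, so Max can force the target.

Max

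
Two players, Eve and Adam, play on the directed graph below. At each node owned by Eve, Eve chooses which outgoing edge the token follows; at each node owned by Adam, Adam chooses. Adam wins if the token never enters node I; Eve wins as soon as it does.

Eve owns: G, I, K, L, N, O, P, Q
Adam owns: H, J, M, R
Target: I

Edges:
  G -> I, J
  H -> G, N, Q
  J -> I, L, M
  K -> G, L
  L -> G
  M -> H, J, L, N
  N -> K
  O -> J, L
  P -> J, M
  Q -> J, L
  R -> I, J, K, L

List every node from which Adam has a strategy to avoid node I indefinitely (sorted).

J, M, P, R

A0 = {I}
A1: add {G} — G (Eve) has G→I.
A2: add {K, L} — K (Eve) has K→G; L (Eve) has L→G.
A3: add {N, O, Q} — N (Eve) has N→K; O (Eve) has O→L; Q (Eve) has Q→L.
A4: add {H} — H (Adam): all of {G, N, Q} already in.
A5 = A4; e.g. J (Adam) can still go to M. Fixed point.
Eve's attractor = {G, H, I, K, L, N, O, Q}; Adam avoids the target exactly from the complement.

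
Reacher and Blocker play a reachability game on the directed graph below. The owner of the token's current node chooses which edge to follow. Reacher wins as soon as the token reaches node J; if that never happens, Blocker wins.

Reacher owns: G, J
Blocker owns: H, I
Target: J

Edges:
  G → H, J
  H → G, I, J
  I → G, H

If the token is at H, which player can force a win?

Blocker

A0 = {J}
A1: add {G} — G (Reacher) has G→J.
A2 = A1; e.g. H (Blocker) can still go to I. Fixed point.
H never enters the attractor, so Blocker can avoid the target forever.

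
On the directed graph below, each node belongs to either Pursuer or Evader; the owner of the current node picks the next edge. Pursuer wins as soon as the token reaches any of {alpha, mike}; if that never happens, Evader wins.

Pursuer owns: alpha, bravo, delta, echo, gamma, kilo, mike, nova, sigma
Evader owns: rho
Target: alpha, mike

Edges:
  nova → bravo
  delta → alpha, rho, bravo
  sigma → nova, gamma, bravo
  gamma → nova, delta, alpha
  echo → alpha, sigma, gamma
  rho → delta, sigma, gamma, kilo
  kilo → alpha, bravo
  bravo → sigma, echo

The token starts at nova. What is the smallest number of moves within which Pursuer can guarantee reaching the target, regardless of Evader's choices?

3

A0 = {alpha, mike}
A1: add {delta, echo, gamma, kilo} — delta (Pursuer) has delta→alpha; gamma (Pursuer) has gamma→alpha; echo (Pursuer) has echo→alpha; kilo (Pursuer) has kilo→alpha.
A2: add {bravo, sigma} — sigma (Pursuer) has sigma→gamma; bravo (Pursuer) has bravo→echo.
A3: add {nova, rho} — nova (Pursuer) has nova→bravo; rho (Evader): all of {delta, sigma, gamma, kilo} already in.
A3 = all vertices. Fixed point.
nova enters the attractor at level 3, so Pursuer can force the target in 3 moves from there.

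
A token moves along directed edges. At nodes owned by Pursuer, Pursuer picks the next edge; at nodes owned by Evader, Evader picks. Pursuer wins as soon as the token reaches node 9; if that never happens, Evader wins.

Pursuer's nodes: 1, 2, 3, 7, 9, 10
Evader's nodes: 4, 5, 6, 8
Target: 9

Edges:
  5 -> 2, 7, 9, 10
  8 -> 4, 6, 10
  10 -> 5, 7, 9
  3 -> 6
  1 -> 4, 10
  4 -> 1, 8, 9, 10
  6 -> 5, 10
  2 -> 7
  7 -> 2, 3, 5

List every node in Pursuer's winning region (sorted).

A0 = {9}
A1: add {10} — 10 (Pursuer) has 10→9.
A2: add {1} — 1 (Pursuer) has 1→10.
A3 = A2; e.g. 2 (Pursuer) has no edge into A2. Fixed point.
Pursuer's winning region = {1, 9, 10}.

1, 9, 10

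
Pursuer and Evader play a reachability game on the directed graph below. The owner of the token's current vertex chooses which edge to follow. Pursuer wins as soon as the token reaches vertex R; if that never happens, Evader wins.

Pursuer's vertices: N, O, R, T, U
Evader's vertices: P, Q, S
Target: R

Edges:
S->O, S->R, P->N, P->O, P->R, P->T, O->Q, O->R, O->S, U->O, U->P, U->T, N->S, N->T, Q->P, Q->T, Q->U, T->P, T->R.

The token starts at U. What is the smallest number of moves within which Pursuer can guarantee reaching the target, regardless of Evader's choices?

A0 = {R}
A1: add {O, T} — O (Pursuer) has O→R; T (Pursuer) has T→R.
A2: add {N, S, U} — N (Pursuer) has N→T; S (Evader): all of {O, R} already in; U (Pursuer) has U→O.
U enters the attractor at level 2, so Pursuer can force the target in 2 moves from there.

2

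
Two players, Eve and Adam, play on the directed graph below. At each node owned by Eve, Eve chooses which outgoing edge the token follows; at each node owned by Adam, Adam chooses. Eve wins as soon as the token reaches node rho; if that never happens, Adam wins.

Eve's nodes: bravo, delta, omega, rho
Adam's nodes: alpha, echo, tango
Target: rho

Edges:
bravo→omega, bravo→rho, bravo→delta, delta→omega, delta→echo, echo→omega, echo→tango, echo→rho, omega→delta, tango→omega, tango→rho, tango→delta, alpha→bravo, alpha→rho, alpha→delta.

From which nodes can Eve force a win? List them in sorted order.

bravo, rho

A0 = {rho}
A1: add {bravo} — bravo (Eve) has bravo→rho.
A2 = A1; e.g. alpha (Adam) can still go to delta. Fixed point.
Eve's winning region = {bravo, rho}.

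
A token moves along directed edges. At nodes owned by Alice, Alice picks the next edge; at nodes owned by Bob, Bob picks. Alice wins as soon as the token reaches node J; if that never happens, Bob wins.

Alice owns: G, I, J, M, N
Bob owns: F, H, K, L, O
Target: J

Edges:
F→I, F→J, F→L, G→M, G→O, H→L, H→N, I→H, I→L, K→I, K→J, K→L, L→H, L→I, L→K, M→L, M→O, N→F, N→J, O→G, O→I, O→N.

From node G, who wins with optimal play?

A0 = {J}
A1: add {N} — N (Alice) has N→J.
A2 = A1; e.g. F (Bob) can still go to I. Fixed point.
G never enters the attractor, so Bob can avoid the target forever.

Bob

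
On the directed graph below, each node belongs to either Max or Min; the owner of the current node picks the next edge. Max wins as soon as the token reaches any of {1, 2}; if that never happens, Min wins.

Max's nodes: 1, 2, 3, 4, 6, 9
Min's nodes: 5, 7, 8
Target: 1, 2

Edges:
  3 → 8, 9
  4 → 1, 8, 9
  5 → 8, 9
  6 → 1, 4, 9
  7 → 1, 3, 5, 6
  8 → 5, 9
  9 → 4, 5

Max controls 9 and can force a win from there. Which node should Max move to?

A0 = {1, 2}
A1: add {4, 6} — 4 (Max) has 4→1; 6 (Max) has 6→1.
A2: add {9} — 9 (Max) has 9→4.
A3: add {3} — 3 (Max) has 3→9.
A4 = A3; e.g. 5 (Min) can still go to 8. Fixed point.
From 9, successor 4 is in the attractor (rank 1); the other successor 5 is not.

4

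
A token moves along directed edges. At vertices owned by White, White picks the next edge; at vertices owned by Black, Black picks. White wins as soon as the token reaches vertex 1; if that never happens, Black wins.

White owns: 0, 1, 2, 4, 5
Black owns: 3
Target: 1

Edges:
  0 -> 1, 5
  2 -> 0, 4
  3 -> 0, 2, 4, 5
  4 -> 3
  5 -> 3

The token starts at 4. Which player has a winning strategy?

Black

A0 = {1}
A1: add {0} — 0 (White) has 0→1.
A2: add {2} — 2 (White) has 2→0.
A3 = A2; e.g. 3 (Black) can still go to 4. Fixed point.
4 never enters the attractor, so Black can avoid the target forever.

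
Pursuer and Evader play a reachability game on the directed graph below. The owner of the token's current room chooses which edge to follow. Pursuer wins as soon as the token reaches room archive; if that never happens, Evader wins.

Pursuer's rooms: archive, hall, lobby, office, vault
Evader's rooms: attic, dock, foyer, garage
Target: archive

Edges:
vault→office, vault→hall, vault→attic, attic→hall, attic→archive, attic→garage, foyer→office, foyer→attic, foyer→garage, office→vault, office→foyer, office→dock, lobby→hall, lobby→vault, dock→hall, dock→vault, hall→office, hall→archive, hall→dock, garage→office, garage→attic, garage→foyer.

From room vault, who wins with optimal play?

Pursuer

A0 = {archive}
A1: add {hall} — hall (Pursuer) has hall→archive.
A2: add {lobby, vault} — vault (Pursuer) has vault→hall; lobby (Pursuer) has lobby→hall.
vault ∈ A2, so Pursuer can force the target.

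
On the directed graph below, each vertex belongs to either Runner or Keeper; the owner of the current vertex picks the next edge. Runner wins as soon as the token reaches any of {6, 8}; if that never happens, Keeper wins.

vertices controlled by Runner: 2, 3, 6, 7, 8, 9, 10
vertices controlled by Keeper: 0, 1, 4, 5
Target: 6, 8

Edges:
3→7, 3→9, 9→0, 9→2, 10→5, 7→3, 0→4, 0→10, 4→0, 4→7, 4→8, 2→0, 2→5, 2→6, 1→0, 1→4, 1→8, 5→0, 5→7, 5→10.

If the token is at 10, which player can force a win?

A0 = {6, 8}
A1: add {2} — 2 (Runner) has 2→6.
A2: add {9} — 9 (Runner) has 9→2.
A3: add {3} — 3 (Runner) has 3→9.
A4: add {7} — 7 (Runner) has 7→3.
A5 = A4; e.g. 0 (Keeper) can still go to 4. Fixed point.
10 never enters the attractor, so Keeper can avoid the target forever.

Keeper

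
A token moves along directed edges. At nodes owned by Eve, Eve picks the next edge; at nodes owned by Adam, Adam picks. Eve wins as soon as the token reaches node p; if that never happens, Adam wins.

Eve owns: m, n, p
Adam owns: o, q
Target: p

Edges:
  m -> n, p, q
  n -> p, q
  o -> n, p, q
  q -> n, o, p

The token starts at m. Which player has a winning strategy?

A0 = {p}
A1: add {m, n} — m (Eve) has m→p; n (Eve) has n→p.
A2 = A1; e.g. o (Adam) can still go to q. Fixed point.
m ∈ A1, so Eve can force the target.

Eve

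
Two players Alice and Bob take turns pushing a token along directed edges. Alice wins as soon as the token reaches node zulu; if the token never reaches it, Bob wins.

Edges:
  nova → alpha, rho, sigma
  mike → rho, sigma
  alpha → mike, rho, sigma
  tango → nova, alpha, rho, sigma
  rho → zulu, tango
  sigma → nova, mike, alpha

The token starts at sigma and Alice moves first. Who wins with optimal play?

Bob

Track states (vertex, player-to-move).
A0 = {(zulu,Alice), (zulu,Bob)}
A1: add {(rho,Alice)}.
A2 = A1; e.g. (nova,Alice) stays out. (sigma,Alice) never enters ⇒ Bob avoids the target.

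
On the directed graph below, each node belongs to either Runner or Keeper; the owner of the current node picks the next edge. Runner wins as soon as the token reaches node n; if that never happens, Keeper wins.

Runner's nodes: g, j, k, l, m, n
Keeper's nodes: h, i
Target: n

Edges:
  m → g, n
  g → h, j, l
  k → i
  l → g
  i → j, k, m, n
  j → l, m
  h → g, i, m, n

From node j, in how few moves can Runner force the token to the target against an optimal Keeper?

A0 = {n}
A1: add {m} — m (Runner) has m→n.
A2: add {j} — j (Runner) has j→m.
j enters the attractor at level 2, so Runner can force the target in 2 moves from there.

2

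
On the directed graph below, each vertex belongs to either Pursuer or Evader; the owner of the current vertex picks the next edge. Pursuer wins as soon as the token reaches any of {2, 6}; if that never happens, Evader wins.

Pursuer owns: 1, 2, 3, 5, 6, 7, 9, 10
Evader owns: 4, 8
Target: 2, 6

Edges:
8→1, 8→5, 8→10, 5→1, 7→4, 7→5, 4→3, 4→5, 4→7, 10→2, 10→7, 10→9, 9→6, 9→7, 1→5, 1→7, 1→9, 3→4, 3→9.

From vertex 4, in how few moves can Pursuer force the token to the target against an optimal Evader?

A0 = {2, 6}
A1: add {9, 10} — 9 (Pursuer) has 9→6; 10 (Pursuer) has 10→2.
A2: add {1, 3} — 1 (Pursuer) has 1→9; 3 (Pursuer) has 3→9.
A3: add {5} — 5 (Pursuer) has 5→1.
A4: add {7, 8} — 7 (Pursuer) has 7→5; 8 (Evader): all of {1, 5, 10} already in.
A5: add {4} — 4 (Evader): all of {3, 5, 7} already in.
A5 = all vertices. Fixed point.
4 enters the attractor at level 5, so Pursuer can force the target in 5 moves from there.

5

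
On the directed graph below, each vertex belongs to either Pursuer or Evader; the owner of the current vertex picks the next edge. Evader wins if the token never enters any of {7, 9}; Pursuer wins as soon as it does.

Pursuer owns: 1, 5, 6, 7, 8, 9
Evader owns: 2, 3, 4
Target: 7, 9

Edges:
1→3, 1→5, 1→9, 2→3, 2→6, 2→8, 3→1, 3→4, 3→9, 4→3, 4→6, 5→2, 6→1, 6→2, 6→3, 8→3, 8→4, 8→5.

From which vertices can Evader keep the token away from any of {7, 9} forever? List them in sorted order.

2, 3, 4, 5, 8

A0 = {7, 9}
A1: add {1} — 1 (Pursuer) has 1→9.
A2: add {6} — 6 (Pursuer) has 6→1.
A3 = A2; e.g. 2 (Evader) can still go to 3. Fixed point.
Pursuer's attractor = {1, 6, 7, 9}; Evader avoids the target exactly from the complement.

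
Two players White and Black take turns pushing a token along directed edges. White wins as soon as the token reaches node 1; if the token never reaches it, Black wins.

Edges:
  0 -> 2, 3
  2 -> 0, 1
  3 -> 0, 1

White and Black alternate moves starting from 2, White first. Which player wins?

White

Track states (vertex, player-to-move).
A0 = {(1,White), (1,Black)}
A1: add {(2,White), (3,White)}.
(2,White) ∈ A1 ⇒ White forces the target.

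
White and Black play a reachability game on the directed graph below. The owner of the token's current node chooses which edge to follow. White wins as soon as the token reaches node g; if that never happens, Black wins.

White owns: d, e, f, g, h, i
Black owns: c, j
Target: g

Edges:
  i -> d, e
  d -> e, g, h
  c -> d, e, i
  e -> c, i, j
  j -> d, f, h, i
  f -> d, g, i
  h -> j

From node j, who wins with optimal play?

A0 = {g}
A1: add {d, f} — d (White) has d→g; f (White) has f→g.
A2: add {i} — i (White) has i→d.
A3: add {e} — e (White) has e→i.
A4: add {c} — c (Black): all of {d, e, i} already in.
A5 = A4; e.g. h (White) has no edge into A4. Fixed point.
j never enters the attractor, so Black can avoid the target forever.

Black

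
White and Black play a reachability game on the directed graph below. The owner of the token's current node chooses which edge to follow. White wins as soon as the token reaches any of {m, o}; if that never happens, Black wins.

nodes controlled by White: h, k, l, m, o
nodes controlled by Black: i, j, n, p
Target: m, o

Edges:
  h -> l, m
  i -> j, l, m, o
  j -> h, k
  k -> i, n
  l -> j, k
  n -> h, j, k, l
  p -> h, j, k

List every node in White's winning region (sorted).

A0 = {m, o}
A1: add {h} — h (White) has h→m.
A2 = A1; e.g. i (Black) can still go to j. Fixed point.
White's winning region = {h, m, o}.

h, m, o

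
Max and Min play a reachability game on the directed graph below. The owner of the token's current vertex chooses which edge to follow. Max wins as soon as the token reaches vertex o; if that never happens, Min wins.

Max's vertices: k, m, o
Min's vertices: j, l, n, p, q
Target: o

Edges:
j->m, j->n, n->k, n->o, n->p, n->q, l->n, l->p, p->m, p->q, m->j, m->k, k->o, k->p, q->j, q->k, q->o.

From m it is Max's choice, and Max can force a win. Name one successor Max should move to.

A0 = {o}
A1: add {k} — k (Max) has k→o.
A2: add {m} — m (Max) has m→k.
A3 = A2; e.g. j (Min) can still go to n. Fixed point.
From m, successor k is in the attractor (rank 1); the other successor j is not.

k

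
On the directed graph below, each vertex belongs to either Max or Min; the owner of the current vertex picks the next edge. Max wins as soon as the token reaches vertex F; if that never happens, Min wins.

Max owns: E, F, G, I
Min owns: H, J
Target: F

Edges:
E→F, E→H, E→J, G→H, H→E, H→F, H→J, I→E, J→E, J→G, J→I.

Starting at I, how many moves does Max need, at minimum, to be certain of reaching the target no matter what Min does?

A0 = {F}
A1: add {E} — E (Max) has E→F.
A2: add {I} — I (Max) has I→E.
A3 = A2; e.g. G (Max) has no edge into A2. Fixed point.
I enters the attractor at level 2, so Max can force the target in 2 moves from there.

2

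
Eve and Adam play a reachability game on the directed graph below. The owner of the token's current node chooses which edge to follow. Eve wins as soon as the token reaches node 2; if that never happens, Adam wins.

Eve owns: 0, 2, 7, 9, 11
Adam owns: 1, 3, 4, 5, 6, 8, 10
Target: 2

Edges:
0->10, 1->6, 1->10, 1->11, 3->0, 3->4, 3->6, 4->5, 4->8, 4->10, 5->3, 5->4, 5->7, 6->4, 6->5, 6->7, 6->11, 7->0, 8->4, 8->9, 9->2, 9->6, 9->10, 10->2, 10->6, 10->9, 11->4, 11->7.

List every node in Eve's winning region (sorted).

A0 = {2}
A1: add {9} — 9 (Eve) has 9→2.
A2 = A1; e.g. 0 (Eve) has no edge into A1. Fixed point.
Eve's winning region = {2, 9}.

2, 9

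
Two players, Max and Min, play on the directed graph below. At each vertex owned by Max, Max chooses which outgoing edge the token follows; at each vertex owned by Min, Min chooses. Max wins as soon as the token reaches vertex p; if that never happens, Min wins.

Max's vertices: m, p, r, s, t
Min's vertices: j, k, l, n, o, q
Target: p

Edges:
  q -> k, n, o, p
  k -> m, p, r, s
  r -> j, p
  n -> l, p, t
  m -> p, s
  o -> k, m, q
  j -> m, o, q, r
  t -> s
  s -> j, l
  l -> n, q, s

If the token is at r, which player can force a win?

A0 = {p}
A1: add {m, r} — m (Max) has m→p; r (Max) has r→p.
A2 = A1; e.g. j (Min) can still go to o. Fixed point.
r ∈ A1, so Max can force the target.

Max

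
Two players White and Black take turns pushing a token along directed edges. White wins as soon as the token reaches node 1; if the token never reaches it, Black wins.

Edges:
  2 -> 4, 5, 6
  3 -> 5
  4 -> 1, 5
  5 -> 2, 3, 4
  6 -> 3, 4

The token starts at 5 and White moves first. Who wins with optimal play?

Black

Track states (vertex, player-to-move).
A0 = {(1,White), (1,Black)}
A1: add {(4,White)}.
A2 = A1; e.g. (2,White) stays out. (5,White) never enters ⇒ Black avoids the target.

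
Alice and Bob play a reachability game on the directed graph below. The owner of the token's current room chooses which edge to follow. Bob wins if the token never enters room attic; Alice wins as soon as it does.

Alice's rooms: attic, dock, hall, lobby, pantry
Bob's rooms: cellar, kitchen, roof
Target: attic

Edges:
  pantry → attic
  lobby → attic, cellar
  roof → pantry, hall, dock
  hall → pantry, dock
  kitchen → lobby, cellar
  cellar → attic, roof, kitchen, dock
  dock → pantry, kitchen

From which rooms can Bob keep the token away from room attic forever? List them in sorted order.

cellar, kitchen

A0 = {attic}
A1: add {lobby, pantry} — pantry (Alice) has pantry→attic; lobby (Alice) has lobby→attic.
A2: add {dock, hall} — hall (Alice) has hall→pantry; dock (Alice) has dock→pantry.
A3: add {roof} — roof (Bob): all of {pantry, hall, dock} already in.
A4 = A3; e.g. kitchen (Bob) can still go to cellar. Fixed point.
Alice's attractor = {attic, dock, hall, lobby, pantry, roof}; Bob avoids the target exactly from the complement.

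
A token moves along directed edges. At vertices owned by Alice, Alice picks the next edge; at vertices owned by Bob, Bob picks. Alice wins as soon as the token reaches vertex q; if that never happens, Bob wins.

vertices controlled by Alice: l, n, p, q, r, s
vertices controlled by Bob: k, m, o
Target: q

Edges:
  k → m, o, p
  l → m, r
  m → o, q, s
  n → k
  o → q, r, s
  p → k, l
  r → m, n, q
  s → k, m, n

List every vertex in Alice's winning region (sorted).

A0 = {q}
A1: add {r} — r (Alice) has r→q.
A2: add {l} — l (Alice) has l→r.
A3: add {p} — p (Alice) has p→l.
A4 = A3; e.g. k (Bob) can still go to m. Fixed point.
Alice's winning region = {l, p, q, r}.

l, p, q, r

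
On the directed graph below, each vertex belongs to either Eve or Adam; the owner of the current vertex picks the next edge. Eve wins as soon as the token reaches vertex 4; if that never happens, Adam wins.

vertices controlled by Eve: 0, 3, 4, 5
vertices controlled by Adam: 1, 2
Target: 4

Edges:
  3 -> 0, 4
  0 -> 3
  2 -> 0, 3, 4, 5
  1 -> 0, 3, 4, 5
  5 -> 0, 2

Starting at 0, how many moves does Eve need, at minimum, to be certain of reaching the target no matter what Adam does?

2

A0 = {4}
A1: add {3} — 3 (Eve) has 3→4.
A2: add {0} — 0 (Eve) has 0→3.
0 enters the attractor at level 2, so Eve can force the target in 2 moves from there.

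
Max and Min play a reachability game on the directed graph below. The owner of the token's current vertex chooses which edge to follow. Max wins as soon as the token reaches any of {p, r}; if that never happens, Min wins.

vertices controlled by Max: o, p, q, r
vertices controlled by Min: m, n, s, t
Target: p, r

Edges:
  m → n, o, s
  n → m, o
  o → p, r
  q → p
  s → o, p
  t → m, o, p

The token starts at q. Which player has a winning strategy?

Max

A0 = {p, r}
A1: add {o, q} — o (Max) has o→p; q (Max) has q→p.
q ∈ A1, so Max can force the target.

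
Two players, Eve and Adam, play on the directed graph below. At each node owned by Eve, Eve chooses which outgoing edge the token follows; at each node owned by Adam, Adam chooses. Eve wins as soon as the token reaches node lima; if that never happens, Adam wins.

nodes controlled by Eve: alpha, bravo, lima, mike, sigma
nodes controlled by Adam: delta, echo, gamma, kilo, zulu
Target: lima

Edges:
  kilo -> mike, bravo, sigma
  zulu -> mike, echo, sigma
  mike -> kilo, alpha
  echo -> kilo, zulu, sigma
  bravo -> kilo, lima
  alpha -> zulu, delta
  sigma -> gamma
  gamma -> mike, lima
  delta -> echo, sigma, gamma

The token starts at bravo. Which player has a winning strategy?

A0 = {lima}
A1: add {bravo} — bravo (Eve) has bravo→lima.
A2 = A1; e.g. kilo (Adam) can still go to mike. Fixed point.
bravo ∈ A1, so Eve can force the target.

Eve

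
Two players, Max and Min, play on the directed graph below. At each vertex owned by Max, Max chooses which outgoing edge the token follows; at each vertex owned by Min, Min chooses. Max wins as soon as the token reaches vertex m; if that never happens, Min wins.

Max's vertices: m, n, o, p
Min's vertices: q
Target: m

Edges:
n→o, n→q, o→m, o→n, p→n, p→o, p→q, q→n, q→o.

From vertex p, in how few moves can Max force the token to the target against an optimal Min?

2

A0 = {m}
A1: add {o} — o (Max) has o→m.
A2: add {n, p} — n (Max) has n→o; p (Max) has p→o.
p enters the attractor at level 2, so Max can force the target in 2 moves from there.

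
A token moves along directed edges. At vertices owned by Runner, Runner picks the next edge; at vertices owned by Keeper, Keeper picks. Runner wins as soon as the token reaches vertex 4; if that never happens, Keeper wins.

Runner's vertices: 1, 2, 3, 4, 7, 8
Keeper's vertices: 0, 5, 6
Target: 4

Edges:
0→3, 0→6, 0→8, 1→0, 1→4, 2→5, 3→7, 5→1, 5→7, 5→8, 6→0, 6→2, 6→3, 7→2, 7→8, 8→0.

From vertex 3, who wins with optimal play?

A0 = {4}
A1: add {1} — 1 (Runner) has 1→4.
A2 = A1; e.g. 0 (Keeper) can still go to 3. Fixed point.
3 never enters the attractor, so Keeper can avoid the target forever.

Keeper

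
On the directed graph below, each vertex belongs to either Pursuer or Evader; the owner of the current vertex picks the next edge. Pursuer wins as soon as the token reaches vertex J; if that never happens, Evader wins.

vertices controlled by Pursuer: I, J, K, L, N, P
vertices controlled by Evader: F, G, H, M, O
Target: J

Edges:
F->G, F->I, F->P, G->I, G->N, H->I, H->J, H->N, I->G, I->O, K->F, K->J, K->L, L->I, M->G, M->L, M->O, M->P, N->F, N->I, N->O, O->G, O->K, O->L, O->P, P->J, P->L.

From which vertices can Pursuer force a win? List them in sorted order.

A0 = {J}
A1: add {K, P} — K (Pursuer) has K→J; P (Pursuer) has P→J.
A2 = A1; e.g. F (Evader) can still go to G. Fixed point.
Pursuer's winning region = {J, K, P}.

J, K, P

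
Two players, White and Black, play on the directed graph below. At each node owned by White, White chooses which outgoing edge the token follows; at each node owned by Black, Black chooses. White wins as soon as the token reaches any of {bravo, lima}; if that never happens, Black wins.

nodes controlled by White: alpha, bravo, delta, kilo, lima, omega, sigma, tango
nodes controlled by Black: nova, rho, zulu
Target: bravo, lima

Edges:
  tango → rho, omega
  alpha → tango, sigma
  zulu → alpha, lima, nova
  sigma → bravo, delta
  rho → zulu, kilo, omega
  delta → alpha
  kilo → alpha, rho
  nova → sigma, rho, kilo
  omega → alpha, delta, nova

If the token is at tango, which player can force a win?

A0 = {bravo, lima}
A1: add {sigma} — sigma (White) has sigma→bravo.
A2: add {alpha} — alpha (White) has alpha→sigma.
A3: add {delta, kilo, omega} — delta (White) has delta→alpha; kilo (White) has kilo→alpha; omega (White) has omega→alpha.
A4: add {tango} — tango (White) has tango→omega.
A5 = A4; e.g. zulu (Black) can still go to nova. Fixed point.
tango ∈ A4, so White can force the target.

White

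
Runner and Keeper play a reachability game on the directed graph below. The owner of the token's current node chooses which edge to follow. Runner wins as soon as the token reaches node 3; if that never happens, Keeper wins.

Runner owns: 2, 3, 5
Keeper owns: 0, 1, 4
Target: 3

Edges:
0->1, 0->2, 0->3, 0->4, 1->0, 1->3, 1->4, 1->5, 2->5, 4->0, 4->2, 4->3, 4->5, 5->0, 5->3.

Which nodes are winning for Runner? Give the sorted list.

A0 = {3}
A1: add {5} — 5 (Runner) has 5→3.
A2: add {2} — 2 (Runner) has 2→5.
A3 = A2; e.g. 0 (Keeper) can still go to 1. Fixed point.
Runner's winning region = {2, 3, 5}.

2, 3, 5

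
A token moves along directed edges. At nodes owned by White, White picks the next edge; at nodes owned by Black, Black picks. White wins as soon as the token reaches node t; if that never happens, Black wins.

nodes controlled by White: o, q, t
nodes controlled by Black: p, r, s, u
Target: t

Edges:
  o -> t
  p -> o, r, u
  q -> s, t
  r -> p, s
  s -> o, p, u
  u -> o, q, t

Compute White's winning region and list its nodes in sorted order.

A0 = {t}
A1: add {o, q} — o (White) has o→t; q (White) has q→t.
A2: add {u} — u (Black): all of {o, q, t} already in.
A3 = A2; e.g. p (Black) can still go to r. Fixed point.
White's winning region = {o, q, t, u}.

o, q, t, u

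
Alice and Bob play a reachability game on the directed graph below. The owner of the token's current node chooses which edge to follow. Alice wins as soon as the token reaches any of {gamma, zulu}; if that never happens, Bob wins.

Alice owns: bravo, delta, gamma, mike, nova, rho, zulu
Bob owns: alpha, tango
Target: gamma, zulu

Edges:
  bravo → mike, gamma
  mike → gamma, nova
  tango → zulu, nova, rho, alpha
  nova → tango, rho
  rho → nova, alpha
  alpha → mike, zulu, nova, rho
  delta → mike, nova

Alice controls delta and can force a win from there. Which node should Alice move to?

mike

A0 = {gamma, zulu}
A1: add {bravo, mike} — bravo (Alice) has bravo→gamma; mike (Alice) has mike→gamma.
A2: add {delta} — delta (Alice) has delta→mike.
A3 = A2; e.g. tango (Bob) can still go to nova. Fixed point.
From delta, successor mike is in the attractor (rank 1); the other successor nova is not.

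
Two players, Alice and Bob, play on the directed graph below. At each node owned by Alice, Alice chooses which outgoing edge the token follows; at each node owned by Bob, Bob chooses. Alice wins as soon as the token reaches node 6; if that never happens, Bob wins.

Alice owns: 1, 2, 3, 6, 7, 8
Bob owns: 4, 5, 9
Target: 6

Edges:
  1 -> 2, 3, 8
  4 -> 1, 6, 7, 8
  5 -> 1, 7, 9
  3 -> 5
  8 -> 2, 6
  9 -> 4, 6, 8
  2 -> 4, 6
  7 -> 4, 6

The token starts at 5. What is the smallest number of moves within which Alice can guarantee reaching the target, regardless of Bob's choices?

5

A0 = {6}
A1: add {2, 7, 8} — 2 (Alice) has 2→6; 7 (Alice) has 7→6; 8 (Alice) has 8→6.
A2: add {1} — 1 (Alice) has 1→2.
A3: add {4} — 4 (Bob): all of {1, 6, 7, 8} already in.
A4: add {9} — 9 (Bob): all of {4, 6, 8} already in.
A5: add {5} — 5 (Bob): all of {1, 7, 9} already in.
5 enters the attractor at level 5, so Alice can force the target in 5 moves from there.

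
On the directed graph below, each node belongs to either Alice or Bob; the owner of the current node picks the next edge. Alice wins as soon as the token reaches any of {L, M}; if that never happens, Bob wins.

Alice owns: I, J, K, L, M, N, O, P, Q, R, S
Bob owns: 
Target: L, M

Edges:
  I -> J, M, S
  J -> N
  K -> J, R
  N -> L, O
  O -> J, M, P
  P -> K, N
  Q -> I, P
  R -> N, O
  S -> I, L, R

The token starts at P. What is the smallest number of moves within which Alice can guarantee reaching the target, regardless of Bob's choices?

A0 = {L, M}
A1: add {I, N, O, S} — I (Alice) has I→M; N (Alice) has N→L; O (Alice) has O→M; S (Alice) has S→L.
A2: add {J, P, Q, R} — J (Alice) has J→N; P (Alice) has P→N; Q (Alice) has Q→I; R (Alice) has R→N.
P enters the attractor at level 2, so Alice can force the target in 2 moves from there.

2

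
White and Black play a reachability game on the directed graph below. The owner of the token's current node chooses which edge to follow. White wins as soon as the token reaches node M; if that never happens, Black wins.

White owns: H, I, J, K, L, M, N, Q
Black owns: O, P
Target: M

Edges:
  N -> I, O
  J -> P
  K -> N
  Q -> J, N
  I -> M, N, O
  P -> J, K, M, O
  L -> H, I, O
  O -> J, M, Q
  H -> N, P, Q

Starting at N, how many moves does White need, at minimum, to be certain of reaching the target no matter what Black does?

A0 = {M}
A1: add {I} — I (White) has I→M.
A2: add {L, N} — L (White) has L→I; N (White) has N→I.
N enters the attractor at level 2, so White can force the target in 2 moves from there.

2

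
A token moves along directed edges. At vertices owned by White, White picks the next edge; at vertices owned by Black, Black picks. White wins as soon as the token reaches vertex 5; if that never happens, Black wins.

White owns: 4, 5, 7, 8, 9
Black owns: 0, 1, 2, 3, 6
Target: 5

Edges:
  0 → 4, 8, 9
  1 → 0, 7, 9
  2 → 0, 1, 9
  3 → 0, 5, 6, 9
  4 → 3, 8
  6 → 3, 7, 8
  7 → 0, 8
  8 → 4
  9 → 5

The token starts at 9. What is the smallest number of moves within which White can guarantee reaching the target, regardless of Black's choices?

A0 = {5}
A1: add {9} — 9 (White) has 9→5.
A2 = A1; e.g. 0 (Black) can still go to 4. Fixed point.
9 enters the attractor at level 1, so White can force the target in 1 move from there.

1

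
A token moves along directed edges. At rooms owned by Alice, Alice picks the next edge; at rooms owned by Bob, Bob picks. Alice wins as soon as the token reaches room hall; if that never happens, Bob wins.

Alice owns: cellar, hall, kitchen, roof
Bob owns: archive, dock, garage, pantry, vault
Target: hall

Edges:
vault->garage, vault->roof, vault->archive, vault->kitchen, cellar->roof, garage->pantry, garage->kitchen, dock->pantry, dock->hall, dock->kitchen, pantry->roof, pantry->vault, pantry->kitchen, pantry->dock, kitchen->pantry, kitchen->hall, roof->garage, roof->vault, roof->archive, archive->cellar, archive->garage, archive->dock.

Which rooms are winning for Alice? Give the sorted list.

A0 = {hall}
A1: add {kitchen} — kitchen (Alice) has kitchen→hall.
A2 = A1; e.g. pantry (Bob) can still go to roof. Fixed point.
Alice's winning region = {hall, kitchen}.

hall, kitchen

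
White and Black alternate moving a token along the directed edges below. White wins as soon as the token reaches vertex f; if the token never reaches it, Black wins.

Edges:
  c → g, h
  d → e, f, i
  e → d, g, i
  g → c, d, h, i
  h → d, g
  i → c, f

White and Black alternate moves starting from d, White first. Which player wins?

White

Track states (vertex, player-to-move).
A0 = {(f,White), (f,Black)}
A1: add {(d,White), (i,White)}.
(d,White) ∈ A1 ⇒ White forces the target.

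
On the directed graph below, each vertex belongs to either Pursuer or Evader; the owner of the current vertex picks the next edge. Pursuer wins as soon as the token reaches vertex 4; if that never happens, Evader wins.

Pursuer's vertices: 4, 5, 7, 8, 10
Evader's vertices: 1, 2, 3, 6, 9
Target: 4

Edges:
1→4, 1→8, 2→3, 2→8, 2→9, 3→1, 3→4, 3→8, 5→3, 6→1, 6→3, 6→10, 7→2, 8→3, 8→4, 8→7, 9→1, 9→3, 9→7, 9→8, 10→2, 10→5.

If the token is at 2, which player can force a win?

Evader

A0 = {4}
A1: add {8} — 8 (Pursuer) has 8→4.
A2: add {1} — 1 (Evader): all of {4, 8} already in.
A3: add {3} — 3 (Evader): all of {1, 4, 8} already in.
A4: add {5} — 5 (Pursuer) has 5→3.
A5: add {10} — 10 (Pursuer) has 10→5.
A6: add {6} — 6 (Evader): all of {1, 3, 10} already in.
A7 = A6; e.g. 2 (Evader) can still go to 9. Fixed point.
2 never enters the attractor, so Evader can avoid the target forever.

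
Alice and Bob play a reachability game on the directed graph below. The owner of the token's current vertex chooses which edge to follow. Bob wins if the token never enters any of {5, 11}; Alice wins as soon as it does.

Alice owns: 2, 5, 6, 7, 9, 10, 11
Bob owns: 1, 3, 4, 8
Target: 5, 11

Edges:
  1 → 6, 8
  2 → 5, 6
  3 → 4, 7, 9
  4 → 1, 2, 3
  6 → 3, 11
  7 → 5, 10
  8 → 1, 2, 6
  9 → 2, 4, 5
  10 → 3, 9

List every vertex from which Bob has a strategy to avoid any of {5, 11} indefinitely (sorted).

1, 3, 4, 8

A0 = {5, 11}
A1: add {2, 6, 7, 9} — 2 (Alice) has 2→5; 6 (Alice) has 6→11; 7 (Alice) has 7→5; 9 (Alice) has 9→5.
A2: add {10} — 10 (Alice) has 10→9.
A3 = A2; e.g. 1 (Bob) can still go to 8. Fixed point.
Alice's attractor = {2, 5, 6, 7, 9, 10, 11}; Bob avoids the target exactly from the complement.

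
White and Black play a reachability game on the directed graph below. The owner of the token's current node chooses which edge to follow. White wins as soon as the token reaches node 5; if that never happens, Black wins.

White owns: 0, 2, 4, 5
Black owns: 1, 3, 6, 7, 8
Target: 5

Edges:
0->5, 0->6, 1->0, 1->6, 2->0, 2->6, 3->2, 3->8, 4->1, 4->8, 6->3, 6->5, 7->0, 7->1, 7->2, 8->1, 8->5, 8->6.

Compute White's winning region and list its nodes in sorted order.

0, 2, 5

A0 = {5}
A1: add {0} — 0 (White) has 0→5.
A2: add {2} — 2 (White) has 2→0.
A3 = A2; e.g. 1 (Black) can still go to 6. Fixed point.
White's winning region = {0, 2, 5}.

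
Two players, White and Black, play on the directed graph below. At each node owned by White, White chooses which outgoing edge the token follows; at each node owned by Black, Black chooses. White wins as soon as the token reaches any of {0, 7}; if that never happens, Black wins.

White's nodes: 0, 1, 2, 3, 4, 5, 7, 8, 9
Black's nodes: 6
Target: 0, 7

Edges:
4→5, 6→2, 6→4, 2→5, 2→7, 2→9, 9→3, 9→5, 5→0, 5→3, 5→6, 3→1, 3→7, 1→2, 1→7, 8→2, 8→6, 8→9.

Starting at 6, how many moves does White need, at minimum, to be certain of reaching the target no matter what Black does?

A0 = {0, 7}
A1: add {1, 2, 3, 5} — 1 (White) has 1→7; 2 (White) has 2→7; 3 (White) has 3→7; 5 (White) has 5→0.
A2: add {4, 8, 9} — 4 (White) has 4→5; 8 (White) has 8→2; 9 (White) has 9→3.
A3: add {6} — 6 (Black): all of {2, 4} already in.
A3 = all vertices. Fixed point.
6 enters the attractor at level 3, so White can force the target in 3 moves from there.

3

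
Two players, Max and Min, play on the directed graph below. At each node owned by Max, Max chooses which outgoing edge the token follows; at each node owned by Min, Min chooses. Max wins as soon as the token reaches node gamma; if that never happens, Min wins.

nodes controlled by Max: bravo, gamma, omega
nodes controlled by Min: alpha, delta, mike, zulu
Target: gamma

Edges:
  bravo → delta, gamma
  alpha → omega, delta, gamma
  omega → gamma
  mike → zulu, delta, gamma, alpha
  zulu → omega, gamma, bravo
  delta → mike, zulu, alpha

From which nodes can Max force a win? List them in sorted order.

bravo, gamma, omega, zulu

A0 = {gamma}
A1: add {bravo, omega} — omega (Max) has omega→gamma; bravo (Max) has bravo→gamma.
A2: add {zulu} — zulu (Min): all of {omega, gamma, bravo} already in.
A3 = A2; e.g. mike (Min) can still go to delta. Fixed point.
Max's winning region = {bravo, gamma, omega, zulu}.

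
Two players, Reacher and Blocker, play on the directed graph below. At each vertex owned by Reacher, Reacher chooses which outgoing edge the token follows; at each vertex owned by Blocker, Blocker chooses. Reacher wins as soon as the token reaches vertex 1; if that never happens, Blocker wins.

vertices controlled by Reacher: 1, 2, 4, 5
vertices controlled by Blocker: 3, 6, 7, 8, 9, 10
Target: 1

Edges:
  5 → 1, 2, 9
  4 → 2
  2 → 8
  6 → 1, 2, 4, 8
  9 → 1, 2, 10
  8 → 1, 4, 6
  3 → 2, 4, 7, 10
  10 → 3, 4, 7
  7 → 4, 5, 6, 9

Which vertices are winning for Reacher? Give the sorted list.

1, 5

A0 = {1}
A1: add {5} — 5 (Reacher) has 5→1.
A2 = A1; e.g. 2 (Reacher) has no edge into A1. Fixed point.
Reacher's winning region = {1, 5}.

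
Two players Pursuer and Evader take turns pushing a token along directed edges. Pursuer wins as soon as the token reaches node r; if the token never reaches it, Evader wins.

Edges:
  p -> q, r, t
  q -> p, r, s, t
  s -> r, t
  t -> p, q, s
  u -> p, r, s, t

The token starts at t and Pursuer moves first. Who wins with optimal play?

Track states (vertex, player-to-move).
A0 = {(r,Pursuer), (r,Evader)}
A1: add {(p,Pursuer), (q,Pursuer), (s,Pursuer), (u,Pursuer)}.
A2: add {(t,Evader)}.
A3 = A2; e.g. (p,Evader) stays out. (t,Pursuer) never enters ⇒ Evader avoids the target.

Evader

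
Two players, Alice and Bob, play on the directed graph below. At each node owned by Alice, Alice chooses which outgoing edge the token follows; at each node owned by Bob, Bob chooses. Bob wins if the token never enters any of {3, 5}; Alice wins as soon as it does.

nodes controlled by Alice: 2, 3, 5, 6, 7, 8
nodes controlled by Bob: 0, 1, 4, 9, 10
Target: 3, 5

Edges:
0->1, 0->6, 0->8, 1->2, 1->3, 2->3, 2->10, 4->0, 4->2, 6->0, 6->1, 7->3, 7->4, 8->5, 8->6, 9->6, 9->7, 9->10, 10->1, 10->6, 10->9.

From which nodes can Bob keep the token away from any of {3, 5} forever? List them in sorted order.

9, 10

A0 = {3, 5}
A1: add {2, 7, 8} — 2 (Alice) has 2→3; 7 (Alice) has 7→3; 8 (Alice) has 8→5.
A2: add {1} — 1 (Bob): all of {2, 3} already in.
A3: add {6} — 6 (Alice) has 6→1.
A4: add {0} — 0 (Bob): all of {1, 6, 8} already in.
A5: add {4} — 4 (Bob): all of {0, 2} already in.
A6 = A5; e.g. 9 (Bob) can still go to 10. Fixed point.
Alice's attractor = {0, 1, 2, 3, 4, 5, 6, 7, 8}; Bob avoids the target exactly from the complement.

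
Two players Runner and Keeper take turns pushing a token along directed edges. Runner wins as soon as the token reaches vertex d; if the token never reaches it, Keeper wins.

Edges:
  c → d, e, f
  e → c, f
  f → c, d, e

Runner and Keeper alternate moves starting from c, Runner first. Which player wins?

Runner

Track states (vertex, player-to-move).
A0 = {(d,Runner), (d,Keeper)}
A1: add {(c,Runner), (f,Runner)}.
(c,Runner) ∈ A1 ⇒ Runner forces the target.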